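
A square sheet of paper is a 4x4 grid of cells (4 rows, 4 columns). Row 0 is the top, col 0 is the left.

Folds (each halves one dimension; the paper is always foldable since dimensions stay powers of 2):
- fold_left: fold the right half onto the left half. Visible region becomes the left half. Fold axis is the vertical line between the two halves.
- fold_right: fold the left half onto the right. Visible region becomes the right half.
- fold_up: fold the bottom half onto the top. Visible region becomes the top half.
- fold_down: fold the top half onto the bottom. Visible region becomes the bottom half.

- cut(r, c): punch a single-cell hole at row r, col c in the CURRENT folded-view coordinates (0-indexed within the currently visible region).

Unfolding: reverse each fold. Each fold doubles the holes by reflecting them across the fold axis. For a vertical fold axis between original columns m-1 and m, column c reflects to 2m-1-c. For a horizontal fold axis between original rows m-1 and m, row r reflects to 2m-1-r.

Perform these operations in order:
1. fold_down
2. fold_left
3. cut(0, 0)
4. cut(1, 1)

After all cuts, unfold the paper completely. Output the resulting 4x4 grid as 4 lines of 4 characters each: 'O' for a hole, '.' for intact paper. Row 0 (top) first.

Op 1 fold_down: fold axis h@2; visible region now rows[2,4) x cols[0,4) = 2x4
Op 2 fold_left: fold axis v@2; visible region now rows[2,4) x cols[0,2) = 2x2
Op 3 cut(0, 0): punch at orig (2,0); cuts so far [(2, 0)]; region rows[2,4) x cols[0,2) = 2x2
Op 4 cut(1, 1): punch at orig (3,1); cuts so far [(2, 0), (3, 1)]; region rows[2,4) x cols[0,2) = 2x2
Unfold 1 (reflect across v@2): 4 holes -> [(2, 0), (2, 3), (3, 1), (3, 2)]
Unfold 2 (reflect across h@2): 8 holes -> [(0, 1), (0, 2), (1, 0), (1, 3), (2, 0), (2, 3), (3, 1), (3, 2)]

Answer: .OO.
O..O
O..O
.OO.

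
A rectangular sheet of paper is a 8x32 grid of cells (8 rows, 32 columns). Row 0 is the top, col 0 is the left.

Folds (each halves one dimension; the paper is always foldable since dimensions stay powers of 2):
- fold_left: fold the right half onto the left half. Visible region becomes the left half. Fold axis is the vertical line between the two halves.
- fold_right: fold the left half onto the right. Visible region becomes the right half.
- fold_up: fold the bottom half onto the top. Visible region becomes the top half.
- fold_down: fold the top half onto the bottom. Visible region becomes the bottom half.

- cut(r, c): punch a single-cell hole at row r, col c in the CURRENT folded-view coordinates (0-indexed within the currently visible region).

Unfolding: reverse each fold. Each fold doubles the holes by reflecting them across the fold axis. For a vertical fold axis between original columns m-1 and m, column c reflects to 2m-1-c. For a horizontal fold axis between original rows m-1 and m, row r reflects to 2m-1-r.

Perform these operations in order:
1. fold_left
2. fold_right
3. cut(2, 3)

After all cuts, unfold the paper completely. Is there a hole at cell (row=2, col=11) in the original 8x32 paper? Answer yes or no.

Answer: yes

Derivation:
Op 1 fold_left: fold axis v@16; visible region now rows[0,8) x cols[0,16) = 8x16
Op 2 fold_right: fold axis v@8; visible region now rows[0,8) x cols[8,16) = 8x8
Op 3 cut(2, 3): punch at orig (2,11); cuts so far [(2, 11)]; region rows[0,8) x cols[8,16) = 8x8
Unfold 1 (reflect across v@8): 2 holes -> [(2, 4), (2, 11)]
Unfold 2 (reflect across v@16): 4 holes -> [(2, 4), (2, 11), (2, 20), (2, 27)]
Holes: [(2, 4), (2, 11), (2, 20), (2, 27)]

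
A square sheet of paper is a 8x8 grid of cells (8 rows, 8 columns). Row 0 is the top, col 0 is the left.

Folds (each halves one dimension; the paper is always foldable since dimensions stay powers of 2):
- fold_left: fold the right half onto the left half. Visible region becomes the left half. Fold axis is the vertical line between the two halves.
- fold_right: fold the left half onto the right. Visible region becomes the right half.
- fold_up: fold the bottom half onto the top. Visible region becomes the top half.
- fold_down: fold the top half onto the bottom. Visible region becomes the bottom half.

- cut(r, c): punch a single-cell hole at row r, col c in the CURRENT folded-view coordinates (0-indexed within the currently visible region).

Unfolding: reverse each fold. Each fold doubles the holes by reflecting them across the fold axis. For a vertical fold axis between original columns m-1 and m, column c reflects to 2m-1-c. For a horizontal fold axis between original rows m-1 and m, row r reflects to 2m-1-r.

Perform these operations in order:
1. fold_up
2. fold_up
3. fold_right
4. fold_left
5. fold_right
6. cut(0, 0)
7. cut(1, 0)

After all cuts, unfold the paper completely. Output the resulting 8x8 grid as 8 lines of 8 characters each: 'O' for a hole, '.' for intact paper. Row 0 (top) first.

Op 1 fold_up: fold axis h@4; visible region now rows[0,4) x cols[0,8) = 4x8
Op 2 fold_up: fold axis h@2; visible region now rows[0,2) x cols[0,8) = 2x8
Op 3 fold_right: fold axis v@4; visible region now rows[0,2) x cols[4,8) = 2x4
Op 4 fold_left: fold axis v@6; visible region now rows[0,2) x cols[4,6) = 2x2
Op 5 fold_right: fold axis v@5; visible region now rows[0,2) x cols[5,6) = 2x1
Op 6 cut(0, 0): punch at orig (0,5); cuts so far [(0, 5)]; region rows[0,2) x cols[5,6) = 2x1
Op 7 cut(1, 0): punch at orig (1,5); cuts so far [(0, 5), (1, 5)]; region rows[0,2) x cols[5,6) = 2x1
Unfold 1 (reflect across v@5): 4 holes -> [(0, 4), (0, 5), (1, 4), (1, 5)]
Unfold 2 (reflect across v@6): 8 holes -> [(0, 4), (0, 5), (0, 6), (0, 7), (1, 4), (1, 5), (1, 6), (1, 7)]
Unfold 3 (reflect across v@4): 16 holes -> [(0, 0), (0, 1), (0, 2), (0, 3), (0, 4), (0, 5), (0, 6), (0, 7), (1, 0), (1, 1), (1, 2), (1, 3), (1, 4), (1, 5), (1, 6), (1, 7)]
Unfold 4 (reflect across h@2): 32 holes -> [(0, 0), (0, 1), (0, 2), (0, 3), (0, 4), (0, 5), (0, 6), (0, 7), (1, 0), (1, 1), (1, 2), (1, 3), (1, 4), (1, 5), (1, 6), (1, 7), (2, 0), (2, 1), (2, 2), (2, 3), (2, 4), (2, 5), (2, 6), (2, 7), (3, 0), (3, 1), (3, 2), (3, 3), (3, 4), (3, 5), (3, 6), (3, 7)]
Unfold 5 (reflect across h@4): 64 holes -> [(0, 0), (0, 1), (0, 2), (0, 3), (0, 4), (0, 5), (0, 6), (0, 7), (1, 0), (1, 1), (1, 2), (1, 3), (1, 4), (1, 5), (1, 6), (1, 7), (2, 0), (2, 1), (2, 2), (2, 3), (2, 4), (2, 5), (2, 6), (2, 7), (3, 0), (3, 1), (3, 2), (3, 3), (3, 4), (3, 5), (3, 6), (3, 7), (4, 0), (4, 1), (4, 2), (4, 3), (4, 4), (4, 5), (4, 6), (4, 7), (5, 0), (5, 1), (5, 2), (5, 3), (5, 4), (5, 5), (5, 6), (5, 7), (6, 0), (6, 1), (6, 2), (6, 3), (6, 4), (6, 5), (6, 6), (6, 7), (7, 0), (7, 1), (7, 2), (7, 3), (7, 4), (7, 5), (7, 6), (7, 7)]

Answer: OOOOOOOO
OOOOOOOO
OOOOOOOO
OOOOOOOO
OOOOOOOO
OOOOOOOO
OOOOOOOO
OOOOOOOO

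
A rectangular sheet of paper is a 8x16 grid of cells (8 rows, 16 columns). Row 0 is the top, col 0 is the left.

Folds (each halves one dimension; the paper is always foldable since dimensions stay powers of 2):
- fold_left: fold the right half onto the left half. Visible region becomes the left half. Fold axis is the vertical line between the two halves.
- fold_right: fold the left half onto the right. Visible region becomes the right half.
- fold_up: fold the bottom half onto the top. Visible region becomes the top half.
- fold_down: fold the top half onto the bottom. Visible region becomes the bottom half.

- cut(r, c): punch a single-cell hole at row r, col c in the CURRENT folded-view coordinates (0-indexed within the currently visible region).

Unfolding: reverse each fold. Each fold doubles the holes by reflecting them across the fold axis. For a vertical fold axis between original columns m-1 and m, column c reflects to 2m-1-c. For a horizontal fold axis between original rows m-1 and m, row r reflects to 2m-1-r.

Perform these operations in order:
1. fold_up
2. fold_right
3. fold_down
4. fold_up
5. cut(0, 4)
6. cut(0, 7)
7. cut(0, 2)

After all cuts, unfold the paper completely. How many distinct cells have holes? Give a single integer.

Answer: 48

Derivation:
Op 1 fold_up: fold axis h@4; visible region now rows[0,4) x cols[0,16) = 4x16
Op 2 fold_right: fold axis v@8; visible region now rows[0,4) x cols[8,16) = 4x8
Op 3 fold_down: fold axis h@2; visible region now rows[2,4) x cols[8,16) = 2x8
Op 4 fold_up: fold axis h@3; visible region now rows[2,3) x cols[8,16) = 1x8
Op 5 cut(0, 4): punch at orig (2,12); cuts so far [(2, 12)]; region rows[2,3) x cols[8,16) = 1x8
Op 6 cut(0, 7): punch at orig (2,15); cuts so far [(2, 12), (2, 15)]; region rows[2,3) x cols[8,16) = 1x8
Op 7 cut(0, 2): punch at orig (2,10); cuts so far [(2, 10), (2, 12), (2, 15)]; region rows[2,3) x cols[8,16) = 1x8
Unfold 1 (reflect across h@3): 6 holes -> [(2, 10), (2, 12), (2, 15), (3, 10), (3, 12), (3, 15)]
Unfold 2 (reflect across h@2): 12 holes -> [(0, 10), (0, 12), (0, 15), (1, 10), (1, 12), (1, 15), (2, 10), (2, 12), (2, 15), (3, 10), (3, 12), (3, 15)]
Unfold 3 (reflect across v@8): 24 holes -> [(0, 0), (0, 3), (0, 5), (0, 10), (0, 12), (0, 15), (1, 0), (1, 3), (1, 5), (1, 10), (1, 12), (1, 15), (2, 0), (2, 3), (2, 5), (2, 10), (2, 12), (2, 15), (3, 0), (3, 3), (3, 5), (3, 10), (3, 12), (3, 15)]
Unfold 4 (reflect across h@4): 48 holes -> [(0, 0), (0, 3), (0, 5), (0, 10), (0, 12), (0, 15), (1, 0), (1, 3), (1, 5), (1, 10), (1, 12), (1, 15), (2, 0), (2, 3), (2, 5), (2, 10), (2, 12), (2, 15), (3, 0), (3, 3), (3, 5), (3, 10), (3, 12), (3, 15), (4, 0), (4, 3), (4, 5), (4, 10), (4, 12), (4, 15), (5, 0), (5, 3), (5, 5), (5, 10), (5, 12), (5, 15), (6, 0), (6, 3), (6, 5), (6, 10), (6, 12), (6, 15), (7, 0), (7, 3), (7, 5), (7, 10), (7, 12), (7, 15)]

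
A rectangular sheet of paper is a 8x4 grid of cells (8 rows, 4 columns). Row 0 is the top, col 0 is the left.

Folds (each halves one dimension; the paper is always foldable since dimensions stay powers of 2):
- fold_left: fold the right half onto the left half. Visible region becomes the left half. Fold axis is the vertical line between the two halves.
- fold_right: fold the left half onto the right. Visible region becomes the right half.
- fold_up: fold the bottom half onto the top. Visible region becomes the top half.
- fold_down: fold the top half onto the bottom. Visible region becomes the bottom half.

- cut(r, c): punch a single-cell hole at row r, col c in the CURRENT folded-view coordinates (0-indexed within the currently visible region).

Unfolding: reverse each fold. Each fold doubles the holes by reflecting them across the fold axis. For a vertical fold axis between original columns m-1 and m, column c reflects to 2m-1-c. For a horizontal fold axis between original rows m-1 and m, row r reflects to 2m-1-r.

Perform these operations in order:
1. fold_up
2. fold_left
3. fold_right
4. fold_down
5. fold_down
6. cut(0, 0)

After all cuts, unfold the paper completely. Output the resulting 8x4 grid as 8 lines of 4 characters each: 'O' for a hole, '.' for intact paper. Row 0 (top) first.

Op 1 fold_up: fold axis h@4; visible region now rows[0,4) x cols[0,4) = 4x4
Op 2 fold_left: fold axis v@2; visible region now rows[0,4) x cols[0,2) = 4x2
Op 3 fold_right: fold axis v@1; visible region now rows[0,4) x cols[1,2) = 4x1
Op 4 fold_down: fold axis h@2; visible region now rows[2,4) x cols[1,2) = 2x1
Op 5 fold_down: fold axis h@3; visible region now rows[3,4) x cols[1,2) = 1x1
Op 6 cut(0, 0): punch at orig (3,1); cuts so far [(3, 1)]; region rows[3,4) x cols[1,2) = 1x1
Unfold 1 (reflect across h@3): 2 holes -> [(2, 1), (3, 1)]
Unfold 2 (reflect across h@2): 4 holes -> [(0, 1), (1, 1), (2, 1), (3, 1)]
Unfold 3 (reflect across v@1): 8 holes -> [(0, 0), (0, 1), (1, 0), (1, 1), (2, 0), (2, 1), (3, 0), (3, 1)]
Unfold 4 (reflect across v@2): 16 holes -> [(0, 0), (0, 1), (0, 2), (0, 3), (1, 0), (1, 1), (1, 2), (1, 3), (2, 0), (2, 1), (2, 2), (2, 3), (3, 0), (3, 1), (3, 2), (3, 3)]
Unfold 5 (reflect across h@4): 32 holes -> [(0, 0), (0, 1), (0, 2), (0, 3), (1, 0), (1, 1), (1, 2), (1, 3), (2, 0), (2, 1), (2, 2), (2, 3), (3, 0), (3, 1), (3, 2), (3, 3), (4, 0), (4, 1), (4, 2), (4, 3), (5, 0), (5, 1), (5, 2), (5, 3), (6, 0), (6, 1), (6, 2), (6, 3), (7, 0), (7, 1), (7, 2), (7, 3)]

Answer: OOOO
OOOO
OOOO
OOOO
OOOO
OOOO
OOOO
OOOO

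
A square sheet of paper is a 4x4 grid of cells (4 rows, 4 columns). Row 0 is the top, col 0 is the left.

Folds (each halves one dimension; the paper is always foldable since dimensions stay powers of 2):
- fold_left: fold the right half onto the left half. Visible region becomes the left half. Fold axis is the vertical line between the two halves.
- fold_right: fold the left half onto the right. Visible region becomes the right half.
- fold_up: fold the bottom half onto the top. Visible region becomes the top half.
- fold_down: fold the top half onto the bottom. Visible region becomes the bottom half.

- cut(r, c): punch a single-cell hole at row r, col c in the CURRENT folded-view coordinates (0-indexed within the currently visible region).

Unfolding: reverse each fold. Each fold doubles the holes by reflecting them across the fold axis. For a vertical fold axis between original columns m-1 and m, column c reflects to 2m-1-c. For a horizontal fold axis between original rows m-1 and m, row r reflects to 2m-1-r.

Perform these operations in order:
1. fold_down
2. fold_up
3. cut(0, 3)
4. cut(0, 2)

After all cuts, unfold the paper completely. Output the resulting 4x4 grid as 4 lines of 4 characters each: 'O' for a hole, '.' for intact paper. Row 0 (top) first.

Op 1 fold_down: fold axis h@2; visible region now rows[2,4) x cols[0,4) = 2x4
Op 2 fold_up: fold axis h@3; visible region now rows[2,3) x cols[0,4) = 1x4
Op 3 cut(0, 3): punch at orig (2,3); cuts so far [(2, 3)]; region rows[2,3) x cols[0,4) = 1x4
Op 4 cut(0, 2): punch at orig (2,2); cuts so far [(2, 2), (2, 3)]; region rows[2,3) x cols[0,4) = 1x4
Unfold 1 (reflect across h@3): 4 holes -> [(2, 2), (2, 3), (3, 2), (3, 3)]
Unfold 2 (reflect across h@2): 8 holes -> [(0, 2), (0, 3), (1, 2), (1, 3), (2, 2), (2, 3), (3, 2), (3, 3)]

Answer: ..OO
..OO
..OO
..OO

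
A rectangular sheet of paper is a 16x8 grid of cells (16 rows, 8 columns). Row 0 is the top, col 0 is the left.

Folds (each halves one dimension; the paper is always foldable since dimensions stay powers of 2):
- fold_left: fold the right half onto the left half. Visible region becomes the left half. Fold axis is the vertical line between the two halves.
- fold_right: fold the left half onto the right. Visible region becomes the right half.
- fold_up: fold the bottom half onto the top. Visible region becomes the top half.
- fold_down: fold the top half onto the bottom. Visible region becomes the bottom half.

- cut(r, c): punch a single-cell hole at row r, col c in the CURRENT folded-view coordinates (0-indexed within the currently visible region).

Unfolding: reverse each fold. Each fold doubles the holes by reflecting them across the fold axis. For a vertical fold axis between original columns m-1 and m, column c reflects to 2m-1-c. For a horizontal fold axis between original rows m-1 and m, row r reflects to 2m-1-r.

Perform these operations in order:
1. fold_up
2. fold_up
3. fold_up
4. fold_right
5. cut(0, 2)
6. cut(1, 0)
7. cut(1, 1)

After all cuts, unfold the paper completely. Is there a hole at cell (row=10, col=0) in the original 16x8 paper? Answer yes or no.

Op 1 fold_up: fold axis h@8; visible region now rows[0,8) x cols[0,8) = 8x8
Op 2 fold_up: fold axis h@4; visible region now rows[0,4) x cols[0,8) = 4x8
Op 3 fold_up: fold axis h@2; visible region now rows[0,2) x cols[0,8) = 2x8
Op 4 fold_right: fold axis v@4; visible region now rows[0,2) x cols[4,8) = 2x4
Op 5 cut(0, 2): punch at orig (0,6); cuts so far [(0, 6)]; region rows[0,2) x cols[4,8) = 2x4
Op 6 cut(1, 0): punch at orig (1,4); cuts so far [(0, 6), (1, 4)]; region rows[0,2) x cols[4,8) = 2x4
Op 7 cut(1, 1): punch at orig (1,5); cuts so far [(0, 6), (1, 4), (1, 5)]; region rows[0,2) x cols[4,8) = 2x4
Unfold 1 (reflect across v@4): 6 holes -> [(0, 1), (0, 6), (1, 2), (1, 3), (1, 4), (1, 5)]
Unfold 2 (reflect across h@2): 12 holes -> [(0, 1), (0, 6), (1, 2), (1, 3), (1, 4), (1, 5), (2, 2), (2, 3), (2, 4), (2, 5), (3, 1), (3, 6)]
Unfold 3 (reflect across h@4): 24 holes -> [(0, 1), (0, 6), (1, 2), (1, 3), (1, 4), (1, 5), (2, 2), (2, 3), (2, 4), (2, 5), (3, 1), (3, 6), (4, 1), (4, 6), (5, 2), (5, 3), (5, 4), (5, 5), (6, 2), (6, 3), (6, 4), (6, 5), (7, 1), (7, 6)]
Unfold 4 (reflect across h@8): 48 holes -> [(0, 1), (0, 6), (1, 2), (1, 3), (1, 4), (1, 5), (2, 2), (2, 3), (2, 4), (2, 5), (3, 1), (3, 6), (4, 1), (4, 6), (5, 2), (5, 3), (5, 4), (5, 5), (6, 2), (6, 3), (6, 4), (6, 5), (7, 1), (7, 6), (8, 1), (8, 6), (9, 2), (9, 3), (9, 4), (9, 5), (10, 2), (10, 3), (10, 4), (10, 5), (11, 1), (11, 6), (12, 1), (12, 6), (13, 2), (13, 3), (13, 4), (13, 5), (14, 2), (14, 3), (14, 4), (14, 5), (15, 1), (15, 6)]
Holes: [(0, 1), (0, 6), (1, 2), (1, 3), (1, 4), (1, 5), (2, 2), (2, 3), (2, 4), (2, 5), (3, 1), (3, 6), (4, 1), (4, 6), (5, 2), (5, 3), (5, 4), (5, 5), (6, 2), (6, 3), (6, 4), (6, 5), (7, 1), (7, 6), (8, 1), (8, 6), (9, 2), (9, 3), (9, 4), (9, 5), (10, 2), (10, 3), (10, 4), (10, 5), (11, 1), (11, 6), (12, 1), (12, 6), (13, 2), (13, 3), (13, 4), (13, 5), (14, 2), (14, 3), (14, 4), (14, 5), (15, 1), (15, 6)]

Answer: no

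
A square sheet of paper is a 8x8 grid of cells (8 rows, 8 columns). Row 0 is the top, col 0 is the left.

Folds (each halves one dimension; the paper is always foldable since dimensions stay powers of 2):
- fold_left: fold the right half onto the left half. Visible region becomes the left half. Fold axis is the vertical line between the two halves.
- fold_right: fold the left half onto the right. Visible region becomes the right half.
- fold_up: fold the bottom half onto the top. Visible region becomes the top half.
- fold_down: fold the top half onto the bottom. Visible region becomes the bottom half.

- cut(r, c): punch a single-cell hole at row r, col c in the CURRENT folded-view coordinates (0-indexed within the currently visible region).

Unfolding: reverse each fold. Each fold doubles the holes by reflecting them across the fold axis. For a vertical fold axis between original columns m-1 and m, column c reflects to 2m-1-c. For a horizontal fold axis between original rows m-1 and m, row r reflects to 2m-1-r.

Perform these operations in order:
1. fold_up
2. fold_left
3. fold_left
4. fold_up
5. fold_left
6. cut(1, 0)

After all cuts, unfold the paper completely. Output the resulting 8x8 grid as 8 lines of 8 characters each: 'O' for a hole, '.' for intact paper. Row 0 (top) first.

Op 1 fold_up: fold axis h@4; visible region now rows[0,4) x cols[0,8) = 4x8
Op 2 fold_left: fold axis v@4; visible region now rows[0,4) x cols[0,4) = 4x4
Op 3 fold_left: fold axis v@2; visible region now rows[0,4) x cols[0,2) = 4x2
Op 4 fold_up: fold axis h@2; visible region now rows[0,2) x cols[0,2) = 2x2
Op 5 fold_left: fold axis v@1; visible region now rows[0,2) x cols[0,1) = 2x1
Op 6 cut(1, 0): punch at orig (1,0); cuts so far [(1, 0)]; region rows[0,2) x cols[0,1) = 2x1
Unfold 1 (reflect across v@1): 2 holes -> [(1, 0), (1, 1)]
Unfold 2 (reflect across h@2): 4 holes -> [(1, 0), (1, 1), (2, 0), (2, 1)]
Unfold 3 (reflect across v@2): 8 holes -> [(1, 0), (1, 1), (1, 2), (1, 3), (2, 0), (2, 1), (2, 2), (2, 3)]
Unfold 4 (reflect across v@4): 16 holes -> [(1, 0), (1, 1), (1, 2), (1, 3), (1, 4), (1, 5), (1, 6), (1, 7), (2, 0), (2, 1), (2, 2), (2, 3), (2, 4), (2, 5), (2, 6), (2, 7)]
Unfold 5 (reflect across h@4): 32 holes -> [(1, 0), (1, 1), (1, 2), (1, 3), (1, 4), (1, 5), (1, 6), (1, 7), (2, 0), (2, 1), (2, 2), (2, 3), (2, 4), (2, 5), (2, 6), (2, 7), (5, 0), (5, 1), (5, 2), (5, 3), (5, 4), (5, 5), (5, 6), (5, 7), (6, 0), (6, 1), (6, 2), (6, 3), (6, 4), (6, 5), (6, 6), (6, 7)]

Answer: ........
OOOOOOOO
OOOOOOOO
........
........
OOOOOOOO
OOOOOOOO
........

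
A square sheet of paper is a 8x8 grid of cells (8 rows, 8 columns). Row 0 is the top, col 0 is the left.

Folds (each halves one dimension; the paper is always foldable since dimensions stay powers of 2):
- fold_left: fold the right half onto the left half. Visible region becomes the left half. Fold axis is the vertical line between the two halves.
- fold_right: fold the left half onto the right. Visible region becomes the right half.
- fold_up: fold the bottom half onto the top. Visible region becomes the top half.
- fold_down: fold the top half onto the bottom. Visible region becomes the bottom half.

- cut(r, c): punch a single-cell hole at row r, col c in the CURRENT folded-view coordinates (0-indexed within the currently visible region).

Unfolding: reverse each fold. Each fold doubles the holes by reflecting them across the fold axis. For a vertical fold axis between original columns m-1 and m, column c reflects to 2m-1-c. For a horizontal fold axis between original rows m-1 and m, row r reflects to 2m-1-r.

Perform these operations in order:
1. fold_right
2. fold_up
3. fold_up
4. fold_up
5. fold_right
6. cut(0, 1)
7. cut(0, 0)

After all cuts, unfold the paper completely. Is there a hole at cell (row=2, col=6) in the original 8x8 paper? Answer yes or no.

Op 1 fold_right: fold axis v@4; visible region now rows[0,8) x cols[4,8) = 8x4
Op 2 fold_up: fold axis h@4; visible region now rows[0,4) x cols[4,8) = 4x4
Op 3 fold_up: fold axis h@2; visible region now rows[0,2) x cols[4,8) = 2x4
Op 4 fold_up: fold axis h@1; visible region now rows[0,1) x cols[4,8) = 1x4
Op 5 fold_right: fold axis v@6; visible region now rows[0,1) x cols[6,8) = 1x2
Op 6 cut(0, 1): punch at orig (0,7); cuts so far [(0, 7)]; region rows[0,1) x cols[6,8) = 1x2
Op 7 cut(0, 0): punch at orig (0,6); cuts so far [(0, 6), (0, 7)]; region rows[0,1) x cols[6,8) = 1x2
Unfold 1 (reflect across v@6): 4 holes -> [(0, 4), (0, 5), (0, 6), (0, 7)]
Unfold 2 (reflect across h@1): 8 holes -> [(0, 4), (0, 5), (0, 6), (0, 7), (1, 4), (1, 5), (1, 6), (1, 7)]
Unfold 3 (reflect across h@2): 16 holes -> [(0, 4), (0, 5), (0, 6), (0, 7), (1, 4), (1, 5), (1, 6), (1, 7), (2, 4), (2, 5), (2, 6), (2, 7), (3, 4), (3, 5), (3, 6), (3, 7)]
Unfold 4 (reflect across h@4): 32 holes -> [(0, 4), (0, 5), (0, 6), (0, 7), (1, 4), (1, 5), (1, 6), (1, 7), (2, 4), (2, 5), (2, 6), (2, 7), (3, 4), (3, 5), (3, 6), (3, 7), (4, 4), (4, 5), (4, 6), (4, 7), (5, 4), (5, 5), (5, 6), (5, 7), (6, 4), (6, 5), (6, 6), (6, 7), (7, 4), (7, 5), (7, 6), (7, 7)]
Unfold 5 (reflect across v@4): 64 holes -> [(0, 0), (0, 1), (0, 2), (0, 3), (0, 4), (0, 5), (0, 6), (0, 7), (1, 0), (1, 1), (1, 2), (1, 3), (1, 4), (1, 5), (1, 6), (1, 7), (2, 0), (2, 1), (2, 2), (2, 3), (2, 4), (2, 5), (2, 6), (2, 7), (3, 0), (3, 1), (3, 2), (3, 3), (3, 4), (3, 5), (3, 6), (3, 7), (4, 0), (4, 1), (4, 2), (4, 3), (4, 4), (4, 5), (4, 6), (4, 7), (5, 0), (5, 1), (5, 2), (5, 3), (5, 4), (5, 5), (5, 6), (5, 7), (6, 0), (6, 1), (6, 2), (6, 3), (6, 4), (6, 5), (6, 6), (6, 7), (7, 0), (7, 1), (7, 2), (7, 3), (7, 4), (7, 5), (7, 6), (7, 7)]
Holes: [(0, 0), (0, 1), (0, 2), (0, 3), (0, 4), (0, 5), (0, 6), (0, 7), (1, 0), (1, 1), (1, 2), (1, 3), (1, 4), (1, 5), (1, 6), (1, 7), (2, 0), (2, 1), (2, 2), (2, 3), (2, 4), (2, 5), (2, 6), (2, 7), (3, 0), (3, 1), (3, 2), (3, 3), (3, 4), (3, 5), (3, 6), (3, 7), (4, 0), (4, 1), (4, 2), (4, 3), (4, 4), (4, 5), (4, 6), (4, 7), (5, 0), (5, 1), (5, 2), (5, 3), (5, 4), (5, 5), (5, 6), (5, 7), (6, 0), (6, 1), (6, 2), (6, 3), (6, 4), (6, 5), (6, 6), (6, 7), (7, 0), (7, 1), (7, 2), (7, 3), (7, 4), (7, 5), (7, 6), (7, 7)]

Answer: yes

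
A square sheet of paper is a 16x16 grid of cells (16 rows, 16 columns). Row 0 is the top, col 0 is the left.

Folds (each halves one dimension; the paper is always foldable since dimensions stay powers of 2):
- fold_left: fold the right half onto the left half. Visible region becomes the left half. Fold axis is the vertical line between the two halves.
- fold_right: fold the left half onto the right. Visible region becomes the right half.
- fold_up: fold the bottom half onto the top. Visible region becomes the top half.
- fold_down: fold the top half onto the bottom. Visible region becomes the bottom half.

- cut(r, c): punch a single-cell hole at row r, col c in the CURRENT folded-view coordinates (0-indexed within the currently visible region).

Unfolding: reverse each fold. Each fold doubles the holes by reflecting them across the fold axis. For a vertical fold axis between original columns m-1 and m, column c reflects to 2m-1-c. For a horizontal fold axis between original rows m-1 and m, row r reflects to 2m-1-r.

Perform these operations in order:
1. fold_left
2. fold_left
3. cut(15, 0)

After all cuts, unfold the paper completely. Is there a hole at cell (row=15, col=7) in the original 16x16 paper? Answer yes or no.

Op 1 fold_left: fold axis v@8; visible region now rows[0,16) x cols[0,8) = 16x8
Op 2 fold_left: fold axis v@4; visible region now rows[0,16) x cols[0,4) = 16x4
Op 3 cut(15, 0): punch at orig (15,0); cuts so far [(15, 0)]; region rows[0,16) x cols[0,4) = 16x4
Unfold 1 (reflect across v@4): 2 holes -> [(15, 0), (15, 7)]
Unfold 2 (reflect across v@8): 4 holes -> [(15, 0), (15, 7), (15, 8), (15, 15)]
Holes: [(15, 0), (15, 7), (15, 8), (15, 15)]

Answer: yes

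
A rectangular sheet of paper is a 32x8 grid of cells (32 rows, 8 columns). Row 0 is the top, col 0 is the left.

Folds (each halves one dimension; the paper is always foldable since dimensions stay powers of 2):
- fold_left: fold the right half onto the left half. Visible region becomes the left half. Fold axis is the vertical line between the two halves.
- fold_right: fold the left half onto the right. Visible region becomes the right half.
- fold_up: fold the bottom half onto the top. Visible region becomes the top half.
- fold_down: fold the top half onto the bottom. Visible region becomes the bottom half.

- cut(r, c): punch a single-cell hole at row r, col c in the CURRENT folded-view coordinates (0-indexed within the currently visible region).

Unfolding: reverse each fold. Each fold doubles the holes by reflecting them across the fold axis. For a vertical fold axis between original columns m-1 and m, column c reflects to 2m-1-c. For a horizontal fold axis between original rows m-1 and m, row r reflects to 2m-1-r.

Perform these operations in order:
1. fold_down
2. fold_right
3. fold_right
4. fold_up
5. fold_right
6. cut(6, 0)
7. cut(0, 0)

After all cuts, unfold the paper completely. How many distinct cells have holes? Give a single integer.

Answer: 64

Derivation:
Op 1 fold_down: fold axis h@16; visible region now rows[16,32) x cols[0,8) = 16x8
Op 2 fold_right: fold axis v@4; visible region now rows[16,32) x cols[4,8) = 16x4
Op 3 fold_right: fold axis v@6; visible region now rows[16,32) x cols[6,8) = 16x2
Op 4 fold_up: fold axis h@24; visible region now rows[16,24) x cols[6,8) = 8x2
Op 5 fold_right: fold axis v@7; visible region now rows[16,24) x cols[7,8) = 8x1
Op 6 cut(6, 0): punch at orig (22,7); cuts so far [(22, 7)]; region rows[16,24) x cols[7,8) = 8x1
Op 7 cut(0, 0): punch at orig (16,7); cuts so far [(16, 7), (22, 7)]; region rows[16,24) x cols[7,8) = 8x1
Unfold 1 (reflect across v@7): 4 holes -> [(16, 6), (16, 7), (22, 6), (22, 7)]
Unfold 2 (reflect across h@24): 8 holes -> [(16, 6), (16, 7), (22, 6), (22, 7), (25, 6), (25, 7), (31, 6), (31, 7)]
Unfold 3 (reflect across v@6): 16 holes -> [(16, 4), (16, 5), (16, 6), (16, 7), (22, 4), (22, 5), (22, 6), (22, 7), (25, 4), (25, 5), (25, 6), (25, 7), (31, 4), (31, 5), (31, 6), (31, 7)]
Unfold 4 (reflect across v@4): 32 holes -> [(16, 0), (16, 1), (16, 2), (16, 3), (16, 4), (16, 5), (16, 6), (16, 7), (22, 0), (22, 1), (22, 2), (22, 3), (22, 4), (22, 5), (22, 6), (22, 7), (25, 0), (25, 1), (25, 2), (25, 3), (25, 4), (25, 5), (25, 6), (25, 7), (31, 0), (31, 1), (31, 2), (31, 3), (31, 4), (31, 5), (31, 6), (31, 7)]
Unfold 5 (reflect across h@16): 64 holes -> [(0, 0), (0, 1), (0, 2), (0, 3), (0, 4), (0, 5), (0, 6), (0, 7), (6, 0), (6, 1), (6, 2), (6, 3), (6, 4), (6, 5), (6, 6), (6, 7), (9, 0), (9, 1), (9, 2), (9, 3), (9, 4), (9, 5), (9, 6), (9, 7), (15, 0), (15, 1), (15, 2), (15, 3), (15, 4), (15, 5), (15, 6), (15, 7), (16, 0), (16, 1), (16, 2), (16, 3), (16, 4), (16, 5), (16, 6), (16, 7), (22, 0), (22, 1), (22, 2), (22, 3), (22, 4), (22, 5), (22, 6), (22, 7), (25, 0), (25, 1), (25, 2), (25, 3), (25, 4), (25, 5), (25, 6), (25, 7), (31, 0), (31, 1), (31, 2), (31, 3), (31, 4), (31, 5), (31, 6), (31, 7)]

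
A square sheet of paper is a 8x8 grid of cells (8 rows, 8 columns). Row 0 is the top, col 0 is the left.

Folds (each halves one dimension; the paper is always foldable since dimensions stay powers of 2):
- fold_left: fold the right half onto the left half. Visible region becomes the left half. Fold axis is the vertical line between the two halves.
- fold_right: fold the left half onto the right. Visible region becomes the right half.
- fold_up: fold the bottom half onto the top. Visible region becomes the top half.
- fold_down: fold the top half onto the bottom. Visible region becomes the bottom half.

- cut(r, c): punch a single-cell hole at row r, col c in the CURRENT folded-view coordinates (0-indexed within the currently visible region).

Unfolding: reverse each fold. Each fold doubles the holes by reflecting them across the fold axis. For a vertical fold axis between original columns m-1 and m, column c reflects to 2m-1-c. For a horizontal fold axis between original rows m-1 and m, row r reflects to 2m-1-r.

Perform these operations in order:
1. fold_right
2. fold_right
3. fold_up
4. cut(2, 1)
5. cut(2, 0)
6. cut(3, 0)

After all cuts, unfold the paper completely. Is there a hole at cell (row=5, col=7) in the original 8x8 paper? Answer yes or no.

Op 1 fold_right: fold axis v@4; visible region now rows[0,8) x cols[4,8) = 8x4
Op 2 fold_right: fold axis v@6; visible region now rows[0,8) x cols[6,8) = 8x2
Op 3 fold_up: fold axis h@4; visible region now rows[0,4) x cols[6,8) = 4x2
Op 4 cut(2, 1): punch at orig (2,7); cuts so far [(2, 7)]; region rows[0,4) x cols[6,8) = 4x2
Op 5 cut(2, 0): punch at orig (2,6); cuts so far [(2, 6), (2, 7)]; region rows[0,4) x cols[6,8) = 4x2
Op 6 cut(3, 0): punch at orig (3,6); cuts so far [(2, 6), (2, 7), (3, 6)]; region rows[0,4) x cols[6,8) = 4x2
Unfold 1 (reflect across h@4): 6 holes -> [(2, 6), (2, 7), (3, 6), (4, 6), (5, 6), (5, 7)]
Unfold 2 (reflect across v@6): 12 holes -> [(2, 4), (2, 5), (2, 6), (2, 7), (3, 5), (3, 6), (4, 5), (4, 6), (5, 4), (5, 5), (5, 6), (5, 7)]
Unfold 3 (reflect across v@4): 24 holes -> [(2, 0), (2, 1), (2, 2), (2, 3), (2, 4), (2, 5), (2, 6), (2, 7), (3, 1), (3, 2), (3, 5), (3, 6), (4, 1), (4, 2), (4, 5), (4, 6), (5, 0), (5, 1), (5, 2), (5, 3), (5, 4), (5, 5), (5, 6), (5, 7)]
Holes: [(2, 0), (2, 1), (2, 2), (2, 3), (2, 4), (2, 5), (2, 6), (2, 7), (3, 1), (3, 2), (3, 5), (3, 6), (4, 1), (4, 2), (4, 5), (4, 6), (5, 0), (5, 1), (5, 2), (5, 3), (5, 4), (5, 5), (5, 6), (5, 7)]

Answer: yes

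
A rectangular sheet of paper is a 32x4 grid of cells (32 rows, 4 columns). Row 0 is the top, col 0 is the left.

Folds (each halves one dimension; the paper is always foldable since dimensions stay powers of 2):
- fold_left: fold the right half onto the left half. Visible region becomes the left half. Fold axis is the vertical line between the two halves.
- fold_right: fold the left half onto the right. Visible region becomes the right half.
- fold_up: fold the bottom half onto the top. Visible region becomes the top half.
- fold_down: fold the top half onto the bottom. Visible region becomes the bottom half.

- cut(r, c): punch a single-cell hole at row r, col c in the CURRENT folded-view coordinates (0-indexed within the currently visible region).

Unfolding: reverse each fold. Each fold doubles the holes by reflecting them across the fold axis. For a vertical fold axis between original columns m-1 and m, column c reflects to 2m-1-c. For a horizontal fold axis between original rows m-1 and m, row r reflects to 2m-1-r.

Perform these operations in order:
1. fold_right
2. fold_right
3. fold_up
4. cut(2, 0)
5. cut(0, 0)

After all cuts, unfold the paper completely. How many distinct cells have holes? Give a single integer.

Answer: 16

Derivation:
Op 1 fold_right: fold axis v@2; visible region now rows[0,32) x cols[2,4) = 32x2
Op 2 fold_right: fold axis v@3; visible region now rows[0,32) x cols[3,4) = 32x1
Op 3 fold_up: fold axis h@16; visible region now rows[0,16) x cols[3,4) = 16x1
Op 4 cut(2, 0): punch at orig (2,3); cuts so far [(2, 3)]; region rows[0,16) x cols[3,4) = 16x1
Op 5 cut(0, 0): punch at orig (0,3); cuts so far [(0, 3), (2, 3)]; region rows[0,16) x cols[3,4) = 16x1
Unfold 1 (reflect across h@16): 4 holes -> [(0, 3), (2, 3), (29, 3), (31, 3)]
Unfold 2 (reflect across v@3): 8 holes -> [(0, 2), (0, 3), (2, 2), (2, 3), (29, 2), (29, 3), (31, 2), (31, 3)]
Unfold 3 (reflect across v@2): 16 holes -> [(0, 0), (0, 1), (0, 2), (0, 3), (2, 0), (2, 1), (2, 2), (2, 3), (29, 0), (29, 1), (29, 2), (29, 3), (31, 0), (31, 1), (31, 2), (31, 3)]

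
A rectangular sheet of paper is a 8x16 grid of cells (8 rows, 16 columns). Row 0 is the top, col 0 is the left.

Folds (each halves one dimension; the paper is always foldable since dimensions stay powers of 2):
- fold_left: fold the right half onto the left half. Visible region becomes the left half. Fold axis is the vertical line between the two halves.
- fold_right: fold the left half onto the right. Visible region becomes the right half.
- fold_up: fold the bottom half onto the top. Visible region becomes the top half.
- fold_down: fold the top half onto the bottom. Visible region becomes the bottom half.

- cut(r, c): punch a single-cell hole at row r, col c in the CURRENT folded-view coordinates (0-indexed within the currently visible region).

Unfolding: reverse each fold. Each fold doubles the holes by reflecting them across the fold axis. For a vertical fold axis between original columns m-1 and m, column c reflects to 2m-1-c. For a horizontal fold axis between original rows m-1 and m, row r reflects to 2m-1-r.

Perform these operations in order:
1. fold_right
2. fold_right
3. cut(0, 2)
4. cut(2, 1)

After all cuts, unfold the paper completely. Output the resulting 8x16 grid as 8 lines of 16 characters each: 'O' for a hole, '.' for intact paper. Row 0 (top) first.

Answer: .O....O..O....O.
................
..O..O....O..O..
................
................
................
................
................

Derivation:
Op 1 fold_right: fold axis v@8; visible region now rows[0,8) x cols[8,16) = 8x8
Op 2 fold_right: fold axis v@12; visible region now rows[0,8) x cols[12,16) = 8x4
Op 3 cut(0, 2): punch at orig (0,14); cuts so far [(0, 14)]; region rows[0,8) x cols[12,16) = 8x4
Op 4 cut(2, 1): punch at orig (2,13); cuts so far [(0, 14), (2, 13)]; region rows[0,8) x cols[12,16) = 8x4
Unfold 1 (reflect across v@12): 4 holes -> [(0, 9), (0, 14), (2, 10), (2, 13)]
Unfold 2 (reflect across v@8): 8 holes -> [(0, 1), (0, 6), (0, 9), (0, 14), (2, 2), (2, 5), (2, 10), (2, 13)]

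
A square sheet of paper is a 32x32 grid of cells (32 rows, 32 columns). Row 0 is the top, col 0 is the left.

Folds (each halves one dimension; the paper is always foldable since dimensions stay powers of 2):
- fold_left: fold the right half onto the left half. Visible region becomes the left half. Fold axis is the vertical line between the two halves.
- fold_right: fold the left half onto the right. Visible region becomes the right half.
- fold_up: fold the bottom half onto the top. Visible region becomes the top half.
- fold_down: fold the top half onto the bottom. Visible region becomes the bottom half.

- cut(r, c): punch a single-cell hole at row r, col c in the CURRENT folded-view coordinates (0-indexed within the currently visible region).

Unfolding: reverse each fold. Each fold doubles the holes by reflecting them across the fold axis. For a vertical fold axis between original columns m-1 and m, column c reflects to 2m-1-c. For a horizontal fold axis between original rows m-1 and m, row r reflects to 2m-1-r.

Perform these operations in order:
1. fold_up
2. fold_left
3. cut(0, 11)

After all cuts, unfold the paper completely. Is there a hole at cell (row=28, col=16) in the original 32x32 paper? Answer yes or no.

Answer: no

Derivation:
Op 1 fold_up: fold axis h@16; visible region now rows[0,16) x cols[0,32) = 16x32
Op 2 fold_left: fold axis v@16; visible region now rows[0,16) x cols[0,16) = 16x16
Op 3 cut(0, 11): punch at orig (0,11); cuts so far [(0, 11)]; region rows[0,16) x cols[0,16) = 16x16
Unfold 1 (reflect across v@16): 2 holes -> [(0, 11), (0, 20)]
Unfold 2 (reflect across h@16): 4 holes -> [(0, 11), (0, 20), (31, 11), (31, 20)]
Holes: [(0, 11), (0, 20), (31, 11), (31, 20)]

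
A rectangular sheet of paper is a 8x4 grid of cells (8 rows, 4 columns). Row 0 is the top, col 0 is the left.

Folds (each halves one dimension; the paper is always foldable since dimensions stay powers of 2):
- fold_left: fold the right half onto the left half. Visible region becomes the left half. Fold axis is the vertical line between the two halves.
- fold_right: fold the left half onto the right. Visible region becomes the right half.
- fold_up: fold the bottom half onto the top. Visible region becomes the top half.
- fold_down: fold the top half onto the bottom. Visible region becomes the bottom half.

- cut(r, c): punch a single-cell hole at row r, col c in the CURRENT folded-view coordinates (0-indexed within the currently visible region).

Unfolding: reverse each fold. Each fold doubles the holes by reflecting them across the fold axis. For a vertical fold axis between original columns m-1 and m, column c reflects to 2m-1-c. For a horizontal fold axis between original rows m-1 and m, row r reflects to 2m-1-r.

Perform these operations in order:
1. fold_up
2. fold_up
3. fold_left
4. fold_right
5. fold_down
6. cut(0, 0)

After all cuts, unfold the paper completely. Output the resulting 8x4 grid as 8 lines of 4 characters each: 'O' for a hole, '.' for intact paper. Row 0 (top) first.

Answer: OOOO
OOOO
OOOO
OOOO
OOOO
OOOO
OOOO
OOOO

Derivation:
Op 1 fold_up: fold axis h@4; visible region now rows[0,4) x cols[0,4) = 4x4
Op 2 fold_up: fold axis h@2; visible region now rows[0,2) x cols[0,4) = 2x4
Op 3 fold_left: fold axis v@2; visible region now rows[0,2) x cols[0,2) = 2x2
Op 4 fold_right: fold axis v@1; visible region now rows[0,2) x cols[1,2) = 2x1
Op 5 fold_down: fold axis h@1; visible region now rows[1,2) x cols[1,2) = 1x1
Op 6 cut(0, 0): punch at orig (1,1); cuts so far [(1, 1)]; region rows[1,2) x cols[1,2) = 1x1
Unfold 1 (reflect across h@1): 2 holes -> [(0, 1), (1, 1)]
Unfold 2 (reflect across v@1): 4 holes -> [(0, 0), (0, 1), (1, 0), (1, 1)]
Unfold 3 (reflect across v@2): 8 holes -> [(0, 0), (0, 1), (0, 2), (0, 3), (1, 0), (1, 1), (1, 2), (1, 3)]
Unfold 4 (reflect across h@2): 16 holes -> [(0, 0), (0, 1), (0, 2), (0, 3), (1, 0), (1, 1), (1, 2), (1, 3), (2, 0), (2, 1), (2, 2), (2, 3), (3, 0), (3, 1), (3, 2), (3, 3)]
Unfold 5 (reflect across h@4): 32 holes -> [(0, 0), (0, 1), (0, 2), (0, 3), (1, 0), (1, 1), (1, 2), (1, 3), (2, 0), (2, 1), (2, 2), (2, 3), (3, 0), (3, 1), (3, 2), (3, 3), (4, 0), (4, 1), (4, 2), (4, 3), (5, 0), (5, 1), (5, 2), (5, 3), (6, 0), (6, 1), (6, 2), (6, 3), (7, 0), (7, 1), (7, 2), (7, 3)]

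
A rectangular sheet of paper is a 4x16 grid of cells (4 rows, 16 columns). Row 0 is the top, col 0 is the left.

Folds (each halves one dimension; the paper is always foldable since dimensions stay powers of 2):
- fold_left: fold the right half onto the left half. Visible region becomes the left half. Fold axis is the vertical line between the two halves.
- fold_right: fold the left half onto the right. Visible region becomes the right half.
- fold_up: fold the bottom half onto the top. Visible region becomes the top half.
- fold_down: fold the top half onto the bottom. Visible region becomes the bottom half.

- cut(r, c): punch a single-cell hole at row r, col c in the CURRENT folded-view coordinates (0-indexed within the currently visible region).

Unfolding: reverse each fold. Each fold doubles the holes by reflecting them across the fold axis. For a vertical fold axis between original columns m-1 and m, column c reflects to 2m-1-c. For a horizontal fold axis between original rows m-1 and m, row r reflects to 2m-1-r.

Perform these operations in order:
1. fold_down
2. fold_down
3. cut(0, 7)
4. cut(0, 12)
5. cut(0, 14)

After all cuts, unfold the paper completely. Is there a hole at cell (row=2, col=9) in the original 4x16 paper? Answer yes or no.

Op 1 fold_down: fold axis h@2; visible region now rows[2,4) x cols[0,16) = 2x16
Op 2 fold_down: fold axis h@3; visible region now rows[3,4) x cols[0,16) = 1x16
Op 3 cut(0, 7): punch at orig (3,7); cuts so far [(3, 7)]; region rows[3,4) x cols[0,16) = 1x16
Op 4 cut(0, 12): punch at orig (3,12); cuts so far [(3, 7), (3, 12)]; region rows[3,4) x cols[0,16) = 1x16
Op 5 cut(0, 14): punch at orig (3,14); cuts so far [(3, 7), (3, 12), (3, 14)]; region rows[3,4) x cols[0,16) = 1x16
Unfold 1 (reflect across h@3): 6 holes -> [(2, 7), (2, 12), (2, 14), (3, 7), (3, 12), (3, 14)]
Unfold 2 (reflect across h@2): 12 holes -> [(0, 7), (0, 12), (0, 14), (1, 7), (1, 12), (1, 14), (2, 7), (2, 12), (2, 14), (3, 7), (3, 12), (3, 14)]
Holes: [(0, 7), (0, 12), (0, 14), (1, 7), (1, 12), (1, 14), (2, 7), (2, 12), (2, 14), (3, 7), (3, 12), (3, 14)]

Answer: no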